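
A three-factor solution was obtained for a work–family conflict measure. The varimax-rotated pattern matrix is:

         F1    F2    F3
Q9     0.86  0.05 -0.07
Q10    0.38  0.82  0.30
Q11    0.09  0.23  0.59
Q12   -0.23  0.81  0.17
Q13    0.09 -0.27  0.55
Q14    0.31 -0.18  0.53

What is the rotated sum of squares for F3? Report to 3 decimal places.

SS loadings for F3 = (-0.07)² + 0.30² + 0.59² + 0.17² + 0.55² + 0.53² = 0.0049 + 0.0900 + 0.3481 + 0.0289 + 0.3025 + 0.2809 = 1.0553

1.055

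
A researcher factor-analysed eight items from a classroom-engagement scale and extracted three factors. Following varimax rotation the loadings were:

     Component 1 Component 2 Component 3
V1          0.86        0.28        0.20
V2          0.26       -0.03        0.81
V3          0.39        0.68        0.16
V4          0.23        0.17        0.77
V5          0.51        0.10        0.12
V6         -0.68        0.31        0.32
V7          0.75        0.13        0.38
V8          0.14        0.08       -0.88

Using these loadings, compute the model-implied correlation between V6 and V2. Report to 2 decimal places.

0.07

r̂ = Σ λ_i·λ_j across factors = (-0.68)(0.26) + (0.31)(-0.03) + (0.32)(0.81)
  = -0.1768 -0.0093 +0.2592 = 0.0731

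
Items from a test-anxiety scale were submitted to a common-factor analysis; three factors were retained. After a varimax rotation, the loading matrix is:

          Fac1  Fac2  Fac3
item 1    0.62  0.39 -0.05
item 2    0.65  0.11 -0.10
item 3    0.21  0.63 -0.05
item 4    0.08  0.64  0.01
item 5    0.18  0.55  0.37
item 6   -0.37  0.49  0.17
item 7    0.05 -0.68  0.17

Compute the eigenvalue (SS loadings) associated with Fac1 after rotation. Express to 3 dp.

SS loadings for Fac1 = 0.62² + 0.65² + 0.21² + 0.08² + 0.18² + (-0.37)² + 0.05² = 0.3844 + 0.4225 + 0.0441 + 0.0064 + 0.0324 + 0.1369 + 0.0025 = 1.0292

1.029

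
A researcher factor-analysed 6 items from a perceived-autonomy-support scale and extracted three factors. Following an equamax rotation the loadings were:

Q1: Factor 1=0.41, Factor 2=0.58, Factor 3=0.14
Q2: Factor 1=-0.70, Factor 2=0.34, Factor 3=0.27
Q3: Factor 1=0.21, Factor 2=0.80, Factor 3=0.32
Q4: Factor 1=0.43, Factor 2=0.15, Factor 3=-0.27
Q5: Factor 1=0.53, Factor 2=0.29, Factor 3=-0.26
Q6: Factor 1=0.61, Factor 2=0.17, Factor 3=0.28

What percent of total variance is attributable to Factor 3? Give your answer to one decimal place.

6.9%

SS loadings for Factor 3 = 0.14² + 0.27² + 0.32² + (-0.27)² + (-0.26)² + 0.28² = 0.4138
With 6 standardized items, total variance = 6. Proportion = 0.4138/6 = 0.0690 → 6.90%.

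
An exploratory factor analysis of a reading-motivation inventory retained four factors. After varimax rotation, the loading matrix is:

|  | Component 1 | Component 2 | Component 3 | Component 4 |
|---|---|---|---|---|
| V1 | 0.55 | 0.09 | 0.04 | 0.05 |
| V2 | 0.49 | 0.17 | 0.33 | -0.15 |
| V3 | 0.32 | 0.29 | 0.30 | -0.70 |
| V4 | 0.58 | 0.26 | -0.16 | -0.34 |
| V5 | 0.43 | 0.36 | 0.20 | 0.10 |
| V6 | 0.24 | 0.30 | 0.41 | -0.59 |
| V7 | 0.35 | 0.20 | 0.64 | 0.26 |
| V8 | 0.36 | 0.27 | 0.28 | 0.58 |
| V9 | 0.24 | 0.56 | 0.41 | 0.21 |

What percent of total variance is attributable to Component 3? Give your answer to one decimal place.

12.1%

SS loadings for Component 3 = 0.04² + 0.33² + 0.30² + (-0.16)² + 0.20² + 0.41² + 0.64² + 0.28² + 0.41² = 1.0903
With 9 standardized items, total variance = 9. Proportion = 1.0903/9 = 0.1211 → 12.11%.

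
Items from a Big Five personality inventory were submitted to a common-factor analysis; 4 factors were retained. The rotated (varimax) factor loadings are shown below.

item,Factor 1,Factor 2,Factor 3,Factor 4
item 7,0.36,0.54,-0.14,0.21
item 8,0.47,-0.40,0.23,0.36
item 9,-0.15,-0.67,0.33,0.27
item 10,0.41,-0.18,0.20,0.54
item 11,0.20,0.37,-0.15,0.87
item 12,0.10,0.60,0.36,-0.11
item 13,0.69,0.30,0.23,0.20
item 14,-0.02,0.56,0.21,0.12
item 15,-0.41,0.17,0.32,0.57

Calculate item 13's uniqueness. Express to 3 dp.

0.341

h² = 0.69² + 0.30² + 0.23² + 0.20² = 0.4761 + 0.0900 + 0.0529 + 0.0400 = 0.6590
Uniqueness u² = 1 − h² = 1 − 0.6590 = 0.3410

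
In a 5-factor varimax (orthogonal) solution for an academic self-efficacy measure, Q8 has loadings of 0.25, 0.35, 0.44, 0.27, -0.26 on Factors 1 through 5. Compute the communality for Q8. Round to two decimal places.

0.52

h² = 0.25² + 0.35² + 0.44² + 0.27² + (-0.26)² = 0.0625 + 0.1225 + 0.1936 + 0.0729 + 0.0676 = 0.5191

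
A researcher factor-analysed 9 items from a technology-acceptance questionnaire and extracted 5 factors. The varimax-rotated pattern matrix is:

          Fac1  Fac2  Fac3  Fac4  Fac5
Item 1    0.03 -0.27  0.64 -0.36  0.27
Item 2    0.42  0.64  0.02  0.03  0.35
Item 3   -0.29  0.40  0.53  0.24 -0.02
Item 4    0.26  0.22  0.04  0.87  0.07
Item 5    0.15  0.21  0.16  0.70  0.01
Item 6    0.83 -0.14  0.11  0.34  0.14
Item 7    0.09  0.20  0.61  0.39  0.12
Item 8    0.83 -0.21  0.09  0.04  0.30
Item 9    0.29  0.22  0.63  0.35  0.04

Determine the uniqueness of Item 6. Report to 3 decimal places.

0.144

h² = 0.83² + (-0.14)² + 0.11² + 0.34² + 0.14² = 0.6889 + 0.0196 + 0.0121 + 0.1156 + 0.0196 = 0.8558
Uniqueness u² = 1 − h² = 1 − 0.8558 = 0.1442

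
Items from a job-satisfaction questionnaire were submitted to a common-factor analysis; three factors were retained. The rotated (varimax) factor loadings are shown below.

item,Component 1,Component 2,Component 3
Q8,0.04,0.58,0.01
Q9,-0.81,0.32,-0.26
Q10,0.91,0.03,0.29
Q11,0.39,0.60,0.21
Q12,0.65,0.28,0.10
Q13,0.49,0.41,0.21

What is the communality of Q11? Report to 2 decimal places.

h² = 0.39² + 0.60² + 0.21² = 0.1521 + 0.3600 + 0.0441 = 0.5562

0.56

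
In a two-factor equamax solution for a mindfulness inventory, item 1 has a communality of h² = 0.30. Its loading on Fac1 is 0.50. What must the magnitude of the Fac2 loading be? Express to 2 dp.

Under orthogonal rotation h² = Σλ², so λ_Fac2² = h² − (0.2500) = 0.30 − 0.2500 = 0.0500.
|λ| = √0.0500 = 0.2236.

0.22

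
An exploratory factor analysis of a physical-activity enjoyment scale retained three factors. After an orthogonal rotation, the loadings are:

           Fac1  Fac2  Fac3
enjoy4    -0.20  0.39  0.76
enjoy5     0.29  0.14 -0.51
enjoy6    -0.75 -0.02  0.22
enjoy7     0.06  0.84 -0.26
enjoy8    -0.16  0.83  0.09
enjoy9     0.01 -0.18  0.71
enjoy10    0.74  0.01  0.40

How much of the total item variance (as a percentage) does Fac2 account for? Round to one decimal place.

22.8%

SS loadings for Fac2 = 0.39² + 0.14² + (-0.02)² + 0.84² + 0.83² + (-0.18)² + 0.01² = 1.5991
With 7 standardized items, total variance = 7. Proportion = 1.5991/7 = 0.2284 → 22.84%.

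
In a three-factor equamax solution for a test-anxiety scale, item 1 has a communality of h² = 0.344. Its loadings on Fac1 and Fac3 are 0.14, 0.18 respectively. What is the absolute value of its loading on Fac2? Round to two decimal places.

Under orthogonal rotation h² = Σλ², so λ_Fac2² = h² − (0.0520) = 0.344 − 0.0520 = 0.2920.
|λ| = √0.2920 = 0.5404.

0.54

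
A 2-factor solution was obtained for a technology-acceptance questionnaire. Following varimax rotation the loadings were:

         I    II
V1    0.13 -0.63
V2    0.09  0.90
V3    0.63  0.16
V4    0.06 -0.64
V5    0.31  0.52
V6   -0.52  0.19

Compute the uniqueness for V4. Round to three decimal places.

0.587

h² = 0.06² + (-0.64)² = 0.0036 + 0.4096 = 0.4132
Uniqueness u² = 1 − h² = 1 − 0.4132 = 0.5868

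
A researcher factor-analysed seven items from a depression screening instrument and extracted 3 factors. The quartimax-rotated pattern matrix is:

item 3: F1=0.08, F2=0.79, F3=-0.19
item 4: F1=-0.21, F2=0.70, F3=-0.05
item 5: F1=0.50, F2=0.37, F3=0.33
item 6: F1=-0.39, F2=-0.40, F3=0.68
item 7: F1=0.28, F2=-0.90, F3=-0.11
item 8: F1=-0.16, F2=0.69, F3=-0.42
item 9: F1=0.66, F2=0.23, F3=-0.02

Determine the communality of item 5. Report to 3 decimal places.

h² = 0.50² + 0.37² + 0.33² = 0.2500 + 0.1369 + 0.1089 = 0.4958

0.496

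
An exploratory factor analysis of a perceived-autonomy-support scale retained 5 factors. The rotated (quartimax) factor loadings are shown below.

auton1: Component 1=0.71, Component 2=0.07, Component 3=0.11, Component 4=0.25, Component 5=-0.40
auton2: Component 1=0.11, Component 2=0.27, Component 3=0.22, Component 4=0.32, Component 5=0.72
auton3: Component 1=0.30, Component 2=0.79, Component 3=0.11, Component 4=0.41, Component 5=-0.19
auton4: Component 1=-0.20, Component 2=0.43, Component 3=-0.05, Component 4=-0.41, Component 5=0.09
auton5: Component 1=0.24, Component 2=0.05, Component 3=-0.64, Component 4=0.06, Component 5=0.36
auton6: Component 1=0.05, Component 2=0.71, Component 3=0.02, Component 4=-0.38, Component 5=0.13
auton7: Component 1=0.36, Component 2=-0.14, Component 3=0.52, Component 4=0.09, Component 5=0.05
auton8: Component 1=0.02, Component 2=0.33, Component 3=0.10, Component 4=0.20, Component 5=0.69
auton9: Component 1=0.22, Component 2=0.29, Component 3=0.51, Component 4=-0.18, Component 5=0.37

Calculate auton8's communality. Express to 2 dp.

0.64

h² = 0.02² + 0.33² + 0.10² + 0.20² + 0.69² = 0.0004 + 0.1089 + 0.0100 + 0.0400 + 0.4761 = 0.6354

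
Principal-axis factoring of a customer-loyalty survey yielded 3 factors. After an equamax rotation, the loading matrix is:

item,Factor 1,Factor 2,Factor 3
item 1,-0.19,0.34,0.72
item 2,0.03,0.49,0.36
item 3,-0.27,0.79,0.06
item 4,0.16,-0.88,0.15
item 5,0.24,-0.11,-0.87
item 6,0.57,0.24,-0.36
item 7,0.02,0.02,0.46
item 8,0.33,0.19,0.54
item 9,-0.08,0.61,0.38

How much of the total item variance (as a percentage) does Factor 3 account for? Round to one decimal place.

24.5%

SS loadings for Factor 3 = 0.72² + 0.36² + 0.06² + 0.15² + (-0.87)² + (-0.36)² + 0.46² + 0.54² + 0.38² = 2.2082
With 9 standardized items, total variance = 9. Proportion = 2.2082/9 = 0.2454 → 24.54%.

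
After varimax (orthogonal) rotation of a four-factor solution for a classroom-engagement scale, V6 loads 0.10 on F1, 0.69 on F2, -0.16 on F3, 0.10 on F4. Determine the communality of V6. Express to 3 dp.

0.522

h² = 0.10² + 0.69² + (-0.16)² + 0.10² = 0.0100 + 0.4761 + 0.0256 + 0.0100 = 0.5217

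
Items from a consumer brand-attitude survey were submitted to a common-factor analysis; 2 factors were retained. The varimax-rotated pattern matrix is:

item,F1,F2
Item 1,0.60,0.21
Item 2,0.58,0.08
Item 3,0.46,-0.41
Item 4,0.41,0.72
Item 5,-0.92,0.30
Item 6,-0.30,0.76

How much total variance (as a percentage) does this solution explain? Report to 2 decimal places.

56.95%

SS loadings by factor: 2.0125, 1.4046; total = 3.4171.
Total variance with 6 standardized items is 6, so the solution explains 3.4171/6 = 0.5695 = 56.95%.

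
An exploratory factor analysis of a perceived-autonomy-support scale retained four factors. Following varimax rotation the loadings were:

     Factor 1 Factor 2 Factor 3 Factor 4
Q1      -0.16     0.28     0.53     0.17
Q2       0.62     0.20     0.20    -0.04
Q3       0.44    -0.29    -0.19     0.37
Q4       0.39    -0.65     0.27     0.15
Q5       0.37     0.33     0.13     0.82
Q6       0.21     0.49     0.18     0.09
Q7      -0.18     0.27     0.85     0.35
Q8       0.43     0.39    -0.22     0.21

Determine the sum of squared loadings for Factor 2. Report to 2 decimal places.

1.20

SS loadings for Factor 2 = 0.28² + 0.20² + (-0.29)² + (-0.65)² + 0.33² + 0.49² + 0.27² + 0.39² = 0.0784 + 0.0400 + 0.0841 + 0.4225 + 0.1089 + 0.2401 + 0.0729 + 0.1521 = 1.1990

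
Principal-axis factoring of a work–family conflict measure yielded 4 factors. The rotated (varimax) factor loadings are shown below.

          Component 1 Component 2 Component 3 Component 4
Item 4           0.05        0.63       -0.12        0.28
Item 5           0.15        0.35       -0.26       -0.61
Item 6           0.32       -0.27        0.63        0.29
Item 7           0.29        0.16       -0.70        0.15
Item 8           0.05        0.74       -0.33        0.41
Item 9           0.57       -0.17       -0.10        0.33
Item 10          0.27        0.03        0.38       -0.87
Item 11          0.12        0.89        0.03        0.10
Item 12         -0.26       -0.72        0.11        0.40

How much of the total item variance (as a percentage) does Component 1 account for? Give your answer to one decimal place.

7.7%

SS loadings for Component 1 = 0.05² + 0.15² + 0.32² + 0.29² + 0.05² + 0.57² + 0.27² + 0.12² + (-0.26)² = 0.6938
With 9 standardized items, total variance = 9. Proportion = 0.6938/9 = 0.0771 → 7.71%.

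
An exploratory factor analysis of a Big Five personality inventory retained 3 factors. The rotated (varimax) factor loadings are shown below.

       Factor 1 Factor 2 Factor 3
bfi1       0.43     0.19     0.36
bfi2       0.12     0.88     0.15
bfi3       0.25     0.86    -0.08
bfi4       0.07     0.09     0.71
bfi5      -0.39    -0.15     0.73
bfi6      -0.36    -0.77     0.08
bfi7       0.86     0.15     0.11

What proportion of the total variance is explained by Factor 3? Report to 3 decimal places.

SS loadings for Factor 3 = 0.36² + 0.15² + (-0.08)² + 0.71² + 0.73² + 0.08² + 0.11² = 1.2140
Proportion of variance = 1.2140 / 7 = 0.1734.

0.173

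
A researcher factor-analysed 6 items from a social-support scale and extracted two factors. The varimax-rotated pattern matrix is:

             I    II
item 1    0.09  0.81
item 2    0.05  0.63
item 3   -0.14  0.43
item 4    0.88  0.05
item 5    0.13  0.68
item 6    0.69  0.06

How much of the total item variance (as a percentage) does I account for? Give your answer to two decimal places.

SS loadings for I = 0.09² + 0.05² + (-0.14)² + 0.88² + 0.13² + 0.69² = 1.2976
With 6 standardized items, total variance = 6. Proportion = 1.2976/6 = 0.2163 → 21.63%.

21.63%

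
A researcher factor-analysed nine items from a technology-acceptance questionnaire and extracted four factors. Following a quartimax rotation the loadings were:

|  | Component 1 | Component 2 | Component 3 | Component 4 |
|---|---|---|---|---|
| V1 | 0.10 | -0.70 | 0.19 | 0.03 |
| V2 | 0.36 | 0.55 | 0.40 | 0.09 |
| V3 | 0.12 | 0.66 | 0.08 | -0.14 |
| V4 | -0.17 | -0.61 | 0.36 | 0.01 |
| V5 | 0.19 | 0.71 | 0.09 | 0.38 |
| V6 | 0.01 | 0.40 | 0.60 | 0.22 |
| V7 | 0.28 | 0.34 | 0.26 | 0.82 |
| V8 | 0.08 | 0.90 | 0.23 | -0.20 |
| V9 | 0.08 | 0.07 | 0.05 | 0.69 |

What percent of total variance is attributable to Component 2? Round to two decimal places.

SS loadings for Component 2 = (-0.70)² + 0.55² + 0.66² + (-0.61)² + 0.71² + 0.40² + 0.34² + 0.90² + 0.07² = 3.1948
With 9 standardized items, total variance = 9. Proportion = 3.1948/9 = 0.3550 → 35.50%.

35.50%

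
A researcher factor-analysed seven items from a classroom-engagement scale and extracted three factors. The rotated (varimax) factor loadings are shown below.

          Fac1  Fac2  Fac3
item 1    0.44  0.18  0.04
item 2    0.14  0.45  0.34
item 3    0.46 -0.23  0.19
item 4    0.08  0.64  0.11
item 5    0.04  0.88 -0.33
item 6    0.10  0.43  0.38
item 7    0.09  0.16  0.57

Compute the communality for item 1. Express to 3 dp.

h² = 0.44² + 0.18² + 0.04² = 0.1936 + 0.0324 + 0.0016 = 0.2276

0.228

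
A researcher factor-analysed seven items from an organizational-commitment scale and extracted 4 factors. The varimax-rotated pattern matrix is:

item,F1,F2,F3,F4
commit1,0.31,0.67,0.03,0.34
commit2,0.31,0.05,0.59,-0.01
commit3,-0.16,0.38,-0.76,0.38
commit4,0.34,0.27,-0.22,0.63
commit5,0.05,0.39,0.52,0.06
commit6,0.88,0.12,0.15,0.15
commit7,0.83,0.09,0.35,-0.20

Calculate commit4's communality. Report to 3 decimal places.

0.634

h² = 0.34² + 0.27² + (-0.22)² + 0.63² = 0.1156 + 0.0729 + 0.0484 + 0.3969 = 0.6338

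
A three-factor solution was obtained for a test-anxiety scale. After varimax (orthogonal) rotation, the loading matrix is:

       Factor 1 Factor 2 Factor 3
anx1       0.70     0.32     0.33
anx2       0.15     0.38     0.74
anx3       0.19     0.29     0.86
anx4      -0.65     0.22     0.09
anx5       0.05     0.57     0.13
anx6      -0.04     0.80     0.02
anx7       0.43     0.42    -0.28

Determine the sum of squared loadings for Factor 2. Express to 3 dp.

SS loadings for Factor 2 = 0.32² + 0.38² + 0.29² + 0.22² + 0.57² + 0.80² + 0.42² = 0.1024 + 0.1444 + 0.0841 + 0.0484 + 0.3249 + 0.6400 + 0.1764 = 1.5206

1.521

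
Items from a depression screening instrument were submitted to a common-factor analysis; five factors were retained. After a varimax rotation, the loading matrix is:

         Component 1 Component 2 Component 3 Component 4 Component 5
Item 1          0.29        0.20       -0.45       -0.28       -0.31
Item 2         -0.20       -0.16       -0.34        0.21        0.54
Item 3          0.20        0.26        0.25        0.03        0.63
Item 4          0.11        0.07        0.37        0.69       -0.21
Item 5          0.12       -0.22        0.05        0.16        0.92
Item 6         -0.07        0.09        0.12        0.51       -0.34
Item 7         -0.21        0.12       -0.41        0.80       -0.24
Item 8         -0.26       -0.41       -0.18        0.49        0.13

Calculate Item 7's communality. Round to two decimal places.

0.92

h² = (-0.21)² + 0.12² + (-0.41)² + 0.80² + (-0.24)² = 0.0441 + 0.0144 + 0.1681 + 0.6400 + 0.0576 = 0.9242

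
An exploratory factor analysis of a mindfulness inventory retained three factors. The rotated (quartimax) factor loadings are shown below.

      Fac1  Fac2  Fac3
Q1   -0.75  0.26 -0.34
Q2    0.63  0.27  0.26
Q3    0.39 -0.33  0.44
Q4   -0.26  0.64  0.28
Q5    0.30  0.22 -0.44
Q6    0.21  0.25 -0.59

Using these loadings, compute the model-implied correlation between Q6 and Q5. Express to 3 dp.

r̂ = Σ λ_i·λ_j across factors = (0.21)(0.30) + (0.25)(0.22) + (-0.59)(-0.44)
  = +0.0630 +0.0550 +0.2596 = 0.3776

0.378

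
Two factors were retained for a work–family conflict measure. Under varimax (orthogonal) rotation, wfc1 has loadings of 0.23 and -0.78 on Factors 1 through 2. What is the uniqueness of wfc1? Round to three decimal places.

h² = 0.23² + (-0.78)² = 0.0529 + 0.6084 = 0.6613
Uniqueness u² = 1 − h² = 1 − 0.6613 = 0.3387

0.339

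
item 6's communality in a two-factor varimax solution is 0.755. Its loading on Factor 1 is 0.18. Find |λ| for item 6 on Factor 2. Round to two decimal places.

Under orthogonal rotation h² = Σλ², so λ_Factor 2² = h² − (0.0324) = 0.755 − 0.0324 = 0.7226.
|λ| = √0.7226 = 0.8501.

0.85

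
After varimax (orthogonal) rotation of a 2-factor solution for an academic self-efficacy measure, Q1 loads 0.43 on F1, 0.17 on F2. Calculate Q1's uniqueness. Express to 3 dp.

h² = 0.43² + 0.17² = 0.1849 + 0.0289 = 0.2138
Uniqueness u² = 1 − h² = 1 − 0.2138 = 0.7862

0.786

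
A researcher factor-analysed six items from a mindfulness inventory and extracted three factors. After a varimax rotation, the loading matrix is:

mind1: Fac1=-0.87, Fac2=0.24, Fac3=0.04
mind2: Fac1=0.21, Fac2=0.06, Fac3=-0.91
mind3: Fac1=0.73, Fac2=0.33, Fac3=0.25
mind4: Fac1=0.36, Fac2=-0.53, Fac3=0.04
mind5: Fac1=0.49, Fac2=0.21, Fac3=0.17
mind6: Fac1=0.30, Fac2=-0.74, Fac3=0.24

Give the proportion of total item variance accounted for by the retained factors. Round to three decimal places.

Communalities: 0.8161, 0.8758, 0.7043, 0.4121, 0.3131, 0.6952; Σh² = 3.8166.
Total variance with 6 standardized items is 6, so the solution explains 3.8166/6 = 0.6361.

0.636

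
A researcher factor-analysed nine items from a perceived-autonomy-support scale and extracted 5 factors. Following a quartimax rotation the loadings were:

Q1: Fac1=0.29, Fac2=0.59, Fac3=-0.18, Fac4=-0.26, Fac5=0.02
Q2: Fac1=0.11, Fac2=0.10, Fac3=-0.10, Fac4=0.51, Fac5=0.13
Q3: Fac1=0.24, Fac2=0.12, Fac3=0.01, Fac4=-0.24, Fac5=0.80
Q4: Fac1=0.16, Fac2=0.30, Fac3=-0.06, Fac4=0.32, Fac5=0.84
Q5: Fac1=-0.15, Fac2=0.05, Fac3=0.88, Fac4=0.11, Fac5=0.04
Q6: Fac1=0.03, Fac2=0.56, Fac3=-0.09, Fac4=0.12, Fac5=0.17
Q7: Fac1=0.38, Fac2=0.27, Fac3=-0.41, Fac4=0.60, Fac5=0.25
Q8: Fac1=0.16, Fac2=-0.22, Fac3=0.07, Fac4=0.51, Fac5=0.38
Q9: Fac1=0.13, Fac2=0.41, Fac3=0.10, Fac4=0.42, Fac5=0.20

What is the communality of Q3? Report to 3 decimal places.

0.770

h² = 0.24² + 0.12² + 0.01² + (-0.24)² + 0.80² = 0.0576 + 0.0144 + 0.0001 + 0.0576 + 0.6400 = 0.7697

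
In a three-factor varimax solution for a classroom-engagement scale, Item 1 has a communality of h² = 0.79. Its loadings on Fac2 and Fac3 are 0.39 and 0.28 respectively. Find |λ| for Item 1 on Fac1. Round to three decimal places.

Under orthogonal rotation h² = Σλ², so λ_Fac1² = h² − (0.2305) = 0.79 − 0.2305 = 0.5595.
|λ| = √0.5595 = 0.7480.

0.748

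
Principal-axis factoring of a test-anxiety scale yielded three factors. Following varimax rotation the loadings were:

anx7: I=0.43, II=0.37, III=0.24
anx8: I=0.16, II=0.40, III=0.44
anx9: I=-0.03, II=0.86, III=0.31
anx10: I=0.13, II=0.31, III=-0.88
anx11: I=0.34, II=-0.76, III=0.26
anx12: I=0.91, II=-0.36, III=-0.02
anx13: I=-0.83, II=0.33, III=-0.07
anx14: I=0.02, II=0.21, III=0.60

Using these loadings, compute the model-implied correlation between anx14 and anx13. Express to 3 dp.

r̂ = Σ λ_i·λ_j across factors = (0.02)(-0.83) + (0.21)(0.33) + (0.60)(-0.07)
  = -0.0166 +0.0693 -0.0420 = 0.0107

0.011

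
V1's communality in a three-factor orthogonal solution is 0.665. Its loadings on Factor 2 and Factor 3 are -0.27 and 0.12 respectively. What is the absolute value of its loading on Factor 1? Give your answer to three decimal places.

0.760

Under orthogonal rotation h² = Σλ², so λ_Factor 1² = h² − (0.0873) = 0.665 − 0.0873 = 0.5777.
|λ| = √0.5777 = 0.7601.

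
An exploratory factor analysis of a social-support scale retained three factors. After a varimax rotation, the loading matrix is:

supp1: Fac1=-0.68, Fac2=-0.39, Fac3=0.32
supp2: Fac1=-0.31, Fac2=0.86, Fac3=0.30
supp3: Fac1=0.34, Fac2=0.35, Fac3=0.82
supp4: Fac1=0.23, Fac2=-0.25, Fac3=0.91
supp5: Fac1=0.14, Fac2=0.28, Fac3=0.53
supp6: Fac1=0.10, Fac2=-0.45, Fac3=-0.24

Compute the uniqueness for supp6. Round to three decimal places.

0.730

h² = 0.10² + (-0.45)² + (-0.24)² = 0.0100 + 0.2025 + 0.0576 = 0.2701
Uniqueness u² = 1 − h² = 1 − 0.2701 = 0.7299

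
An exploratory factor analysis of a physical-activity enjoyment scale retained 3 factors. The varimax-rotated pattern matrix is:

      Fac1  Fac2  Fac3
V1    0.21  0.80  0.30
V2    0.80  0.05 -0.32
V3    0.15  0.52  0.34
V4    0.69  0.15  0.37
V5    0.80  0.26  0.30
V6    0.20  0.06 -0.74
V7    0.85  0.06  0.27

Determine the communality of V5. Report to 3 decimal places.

0.798

h² = 0.80² + 0.26² + 0.30² = 0.6400 + 0.0676 + 0.0900 = 0.7976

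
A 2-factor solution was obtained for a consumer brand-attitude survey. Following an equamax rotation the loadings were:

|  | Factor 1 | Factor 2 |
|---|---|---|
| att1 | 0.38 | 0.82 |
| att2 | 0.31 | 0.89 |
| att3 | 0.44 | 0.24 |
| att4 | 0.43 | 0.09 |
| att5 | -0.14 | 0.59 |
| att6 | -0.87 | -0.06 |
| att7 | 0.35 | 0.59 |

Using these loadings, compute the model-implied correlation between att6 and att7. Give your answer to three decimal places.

-0.340

r̂ = Σ λ_i·λ_j across factors = (-0.87)(0.35) + (-0.06)(0.59)
  = -0.3045 -0.0354 = -0.3399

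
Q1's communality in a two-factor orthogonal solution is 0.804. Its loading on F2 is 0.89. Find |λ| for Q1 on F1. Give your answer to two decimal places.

0.11

Under orthogonal rotation h² = Σλ², so λ_F1² = h² − (0.7921) = 0.804 − 0.7921 = 0.0119.
|λ| = √0.0119 = 0.1091.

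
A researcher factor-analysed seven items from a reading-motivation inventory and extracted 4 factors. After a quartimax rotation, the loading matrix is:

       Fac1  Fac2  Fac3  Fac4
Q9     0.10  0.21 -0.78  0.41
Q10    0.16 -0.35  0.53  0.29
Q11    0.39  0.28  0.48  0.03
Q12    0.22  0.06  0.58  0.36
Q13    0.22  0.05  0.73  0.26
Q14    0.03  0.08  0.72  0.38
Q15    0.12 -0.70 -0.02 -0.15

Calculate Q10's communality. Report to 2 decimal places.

0.51

h² = 0.16² + (-0.35)² + 0.53² + 0.29² = 0.0256 + 0.1225 + 0.2809 + 0.0841 = 0.5131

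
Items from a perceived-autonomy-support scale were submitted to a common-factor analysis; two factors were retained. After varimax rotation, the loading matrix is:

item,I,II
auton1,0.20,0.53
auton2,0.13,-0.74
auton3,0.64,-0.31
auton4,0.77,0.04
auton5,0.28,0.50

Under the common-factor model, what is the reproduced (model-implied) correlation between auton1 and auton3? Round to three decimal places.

-0.036

r̂ = Σ λ_i·λ_j across factors = (0.20)(0.64) + (0.53)(-0.31)
  = +0.1280 -0.1643 = -0.0363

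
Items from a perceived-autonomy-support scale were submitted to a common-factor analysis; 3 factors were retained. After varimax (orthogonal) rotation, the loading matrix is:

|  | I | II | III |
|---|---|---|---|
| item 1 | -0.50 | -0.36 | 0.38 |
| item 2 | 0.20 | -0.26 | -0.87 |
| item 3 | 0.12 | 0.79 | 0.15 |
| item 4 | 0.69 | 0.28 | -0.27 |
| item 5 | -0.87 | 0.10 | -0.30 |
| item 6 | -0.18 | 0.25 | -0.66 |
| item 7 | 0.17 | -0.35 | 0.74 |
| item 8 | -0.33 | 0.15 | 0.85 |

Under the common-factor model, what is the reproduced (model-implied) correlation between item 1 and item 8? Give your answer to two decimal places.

r̂ = Σ λ_i·λ_j across factors = (-0.50)(-0.33) + (-0.36)(0.15) + (0.38)(0.85)
  = +0.1650 -0.0540 +0.3230 = 0.4340

0.43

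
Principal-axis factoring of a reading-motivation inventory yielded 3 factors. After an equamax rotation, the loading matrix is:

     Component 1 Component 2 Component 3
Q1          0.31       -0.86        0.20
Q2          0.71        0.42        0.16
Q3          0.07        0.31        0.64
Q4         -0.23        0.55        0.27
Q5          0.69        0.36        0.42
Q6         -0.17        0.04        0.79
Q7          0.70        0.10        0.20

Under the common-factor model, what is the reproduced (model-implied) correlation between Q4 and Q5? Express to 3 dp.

r̂ = Σ λ_i·λ_j across factors = (-0.23)(0.69) + (0.55)(0.36) + (0.27)(0.42)
  = -0.1587 +0.1980 +0.1134 = 0.1527

0.153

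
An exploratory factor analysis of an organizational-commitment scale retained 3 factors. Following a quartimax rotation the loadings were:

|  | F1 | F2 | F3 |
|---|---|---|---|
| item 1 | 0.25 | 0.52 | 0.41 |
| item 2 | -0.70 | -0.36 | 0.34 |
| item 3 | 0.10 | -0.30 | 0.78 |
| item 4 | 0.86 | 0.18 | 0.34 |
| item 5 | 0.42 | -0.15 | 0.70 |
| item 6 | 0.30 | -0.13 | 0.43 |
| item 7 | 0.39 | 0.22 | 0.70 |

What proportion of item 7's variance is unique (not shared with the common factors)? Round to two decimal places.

h² = 0.39² + 0.22² + 0.70² = 0.1521 + 0.0484 + 0.4900 = 0.6905
Uniqueness u² = 1 − h² = 1 − 0.6905 = 0.3095

0.31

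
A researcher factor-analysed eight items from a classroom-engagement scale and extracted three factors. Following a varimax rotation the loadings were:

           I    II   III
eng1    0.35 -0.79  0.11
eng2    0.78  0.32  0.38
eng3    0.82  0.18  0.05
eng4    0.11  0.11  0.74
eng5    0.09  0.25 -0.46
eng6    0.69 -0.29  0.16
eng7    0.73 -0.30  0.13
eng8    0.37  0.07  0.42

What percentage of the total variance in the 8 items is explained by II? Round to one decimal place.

12.7%

SS loadings for II = (-0.79)² + 0.32² + 0.18² + 0.11² + 0.25² + (-0.29)² + (-0.30)² + 0.07² = 1.0125
With 8 standardized items, total variance = 8. Proportion = 1.0125/8 = 0.1266 → 12.66%.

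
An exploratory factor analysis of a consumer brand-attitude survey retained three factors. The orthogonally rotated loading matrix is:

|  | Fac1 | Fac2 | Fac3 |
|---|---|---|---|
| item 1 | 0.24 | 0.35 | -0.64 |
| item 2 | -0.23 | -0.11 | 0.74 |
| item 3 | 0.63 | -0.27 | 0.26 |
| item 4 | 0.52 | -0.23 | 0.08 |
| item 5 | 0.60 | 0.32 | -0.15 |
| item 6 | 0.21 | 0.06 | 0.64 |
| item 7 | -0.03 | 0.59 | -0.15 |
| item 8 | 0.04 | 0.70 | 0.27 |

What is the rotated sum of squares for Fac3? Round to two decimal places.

SS loadings for Fac3 = (-0.64)² + 0.74² + 0.26² + 0.08² + (-0.15)² + 0.64² + (-0.15)² + 0.27² = 0.4096 + 0.5476 + 0.0676 + 0.0064 + 0.0225 + 0.4096 + 0.0225 + 0.0729 = 1.5587

1.56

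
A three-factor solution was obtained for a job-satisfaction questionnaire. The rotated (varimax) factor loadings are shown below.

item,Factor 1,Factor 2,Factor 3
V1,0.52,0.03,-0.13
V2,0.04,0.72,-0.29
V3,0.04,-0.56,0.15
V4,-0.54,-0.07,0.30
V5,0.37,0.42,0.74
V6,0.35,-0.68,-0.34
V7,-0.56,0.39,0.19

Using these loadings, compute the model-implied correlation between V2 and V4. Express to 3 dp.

-0.159

r̂ = Σ λ_i·λ_j across factors = (0.04)(-0.54) + (0.72)(-0.07) + (-0.29)(0.30)
  = -0.0216 -0.0504 -0.0870 = -0.1590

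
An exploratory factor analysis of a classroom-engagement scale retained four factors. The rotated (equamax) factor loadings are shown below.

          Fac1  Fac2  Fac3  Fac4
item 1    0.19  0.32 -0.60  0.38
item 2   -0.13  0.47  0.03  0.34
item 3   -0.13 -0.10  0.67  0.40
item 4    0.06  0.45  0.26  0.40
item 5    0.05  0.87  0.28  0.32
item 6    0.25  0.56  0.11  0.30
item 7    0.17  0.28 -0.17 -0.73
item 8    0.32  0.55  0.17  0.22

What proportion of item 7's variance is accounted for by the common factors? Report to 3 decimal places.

0.669

h² = 0.17² + 0.28² + (-0.17)² + (-0.73)² = 0.0289 + 0.0784 + 0.0289 + 0.5329 = 0.6691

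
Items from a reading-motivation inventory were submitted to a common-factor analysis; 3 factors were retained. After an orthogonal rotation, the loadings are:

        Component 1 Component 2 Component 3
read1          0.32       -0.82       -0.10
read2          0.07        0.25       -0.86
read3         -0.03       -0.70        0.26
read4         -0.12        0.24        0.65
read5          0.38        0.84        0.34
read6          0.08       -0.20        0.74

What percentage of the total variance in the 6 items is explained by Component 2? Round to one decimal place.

33.8%

SS loadings for Component 2 = (-0.82)² + 0.25² + (-0.70)² + 0.24² + 0.84² + (-0.20)² = 2.0281
With 6 standardized items, total variance = 6. Proportion = 2.0281/6 = 0.3380 → 33.80%.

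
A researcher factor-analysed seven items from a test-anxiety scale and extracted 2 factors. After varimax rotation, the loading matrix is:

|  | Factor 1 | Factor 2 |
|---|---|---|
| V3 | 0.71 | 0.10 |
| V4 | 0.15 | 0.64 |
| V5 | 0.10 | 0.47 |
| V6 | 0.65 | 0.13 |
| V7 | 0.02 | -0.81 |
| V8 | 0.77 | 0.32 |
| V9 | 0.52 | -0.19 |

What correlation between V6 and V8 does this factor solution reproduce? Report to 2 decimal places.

0.54

r̂ = Σ λ_i·λ_j across factors = (0.65)(0.77) + (0.13)(0.32)
  = +0.5005 +0.0416 = 0.5421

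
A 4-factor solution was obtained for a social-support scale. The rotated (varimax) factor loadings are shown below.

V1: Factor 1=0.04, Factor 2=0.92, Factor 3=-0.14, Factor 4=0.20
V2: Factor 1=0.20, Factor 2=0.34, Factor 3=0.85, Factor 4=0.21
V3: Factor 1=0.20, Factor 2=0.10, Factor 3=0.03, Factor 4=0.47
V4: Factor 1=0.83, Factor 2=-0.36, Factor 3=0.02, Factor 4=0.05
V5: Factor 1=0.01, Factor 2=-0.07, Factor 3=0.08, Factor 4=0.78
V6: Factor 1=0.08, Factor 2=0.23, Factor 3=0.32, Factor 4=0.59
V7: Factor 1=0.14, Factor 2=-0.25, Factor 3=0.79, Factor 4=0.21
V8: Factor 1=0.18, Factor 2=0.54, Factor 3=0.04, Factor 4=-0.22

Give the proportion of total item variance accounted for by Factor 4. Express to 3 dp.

0.170

SS loadings for Factor 4 = 0.20² + 0.21² + 0.47² + 0.05² + 0.78² + 0.59² + 0.21² + (-0.22)² = 1.3565
Proportion of variance = 1.3565 / 8 = 0.1696.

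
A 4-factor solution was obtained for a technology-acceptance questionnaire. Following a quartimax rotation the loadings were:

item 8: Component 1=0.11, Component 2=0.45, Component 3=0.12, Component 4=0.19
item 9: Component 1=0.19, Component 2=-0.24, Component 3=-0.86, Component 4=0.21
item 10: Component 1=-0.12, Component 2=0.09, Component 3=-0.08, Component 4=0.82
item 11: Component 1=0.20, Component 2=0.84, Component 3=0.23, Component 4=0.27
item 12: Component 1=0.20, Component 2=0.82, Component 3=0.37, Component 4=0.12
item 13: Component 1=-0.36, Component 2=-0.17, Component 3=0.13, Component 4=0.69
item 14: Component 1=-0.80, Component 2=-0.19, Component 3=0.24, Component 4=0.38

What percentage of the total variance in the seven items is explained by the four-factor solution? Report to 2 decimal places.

Communalities: 0.2651, 0.8774, 0.7013, 0.8714, 0.8637, 0.6515, 0.8781; Σh² = 5.1085.
Total variance with 7 standardized items is 7, so the solution explains 5.1085/7 = 0.7298 = 72.98%.

72.98%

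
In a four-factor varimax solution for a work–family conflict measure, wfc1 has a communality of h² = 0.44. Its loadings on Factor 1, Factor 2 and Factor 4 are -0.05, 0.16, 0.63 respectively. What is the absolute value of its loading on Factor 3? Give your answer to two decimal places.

Under orthogonal rotation h² = Σλ², so λ_Factor 3² = h² − (0.4250) = 0.44 − 0.4250 = 0.0150.
|λ| = √0.0150 = 0.1225.

0.12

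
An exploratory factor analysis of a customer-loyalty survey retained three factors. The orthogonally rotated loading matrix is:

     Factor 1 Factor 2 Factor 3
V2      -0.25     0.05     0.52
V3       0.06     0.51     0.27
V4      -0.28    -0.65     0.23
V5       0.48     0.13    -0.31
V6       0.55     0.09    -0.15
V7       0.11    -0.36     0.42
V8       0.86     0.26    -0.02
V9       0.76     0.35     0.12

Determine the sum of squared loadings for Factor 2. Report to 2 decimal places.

1.03

SS loadings for Factor 2 = 0.05² + 0.51² + (-0.65)² + 0.13² + 0.09² + (-0.36)² + 0.26² + 0.35² = 0.0025 + 0.2601 + 0.4225 + 0.0169 + 0.0081 + 0.1296 + 0.0676 + 0.1225 = 1.0298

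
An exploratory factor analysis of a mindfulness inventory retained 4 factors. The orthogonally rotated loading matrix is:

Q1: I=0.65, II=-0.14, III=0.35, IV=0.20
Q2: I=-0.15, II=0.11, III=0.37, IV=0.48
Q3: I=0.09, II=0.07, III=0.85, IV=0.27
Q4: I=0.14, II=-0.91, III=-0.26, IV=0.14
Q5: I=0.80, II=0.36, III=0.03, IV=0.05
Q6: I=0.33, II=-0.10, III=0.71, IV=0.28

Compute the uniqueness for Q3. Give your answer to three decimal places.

0.192

h² = 0.09² + 0.07² + 0.85² + 0.27² = 0.0081 + 0.0049 + 0.7225 + 0.0729 = 0.8084
Uniqueness u² = 1 − h² = 1 − 0.8084 = 0.1916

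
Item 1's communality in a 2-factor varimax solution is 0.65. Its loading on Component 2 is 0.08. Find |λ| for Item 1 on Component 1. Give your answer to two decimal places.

0.80

Under orthogonal rotation h² = Σλ², so λ_Component 1² = h² − (0.0064) = 0.65 − 0.0064 = 0.6436.
|λ| = √0.6436 = 0.8022.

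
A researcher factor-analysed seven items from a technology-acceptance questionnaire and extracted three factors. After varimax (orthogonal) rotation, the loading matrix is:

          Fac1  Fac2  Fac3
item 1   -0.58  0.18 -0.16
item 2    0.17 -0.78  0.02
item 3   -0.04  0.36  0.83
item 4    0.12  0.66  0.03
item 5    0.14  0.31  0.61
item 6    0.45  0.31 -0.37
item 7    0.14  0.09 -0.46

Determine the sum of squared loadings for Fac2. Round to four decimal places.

SS loadings for Fac2 = 0.18² + (-0.78)² + 0.36² + 0.66² + 0.31² + 0.31² + 0.09² = 0.0324 + 0.6084 + 0.1296 + 0.4356 + 0.0961 + 0.0961 + 0.0081 = 1.4063

1.4063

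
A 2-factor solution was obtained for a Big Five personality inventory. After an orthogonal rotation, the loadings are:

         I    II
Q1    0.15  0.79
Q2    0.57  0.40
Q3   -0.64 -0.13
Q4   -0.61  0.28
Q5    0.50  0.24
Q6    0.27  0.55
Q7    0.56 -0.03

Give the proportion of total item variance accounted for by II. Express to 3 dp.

0.177

SS loadings for II = 0.79² + 0.40² + (-0.13)² + 0.28² + 0.24² + 0.55² + (-0.03)² = 1.2404
Proportion of variance = 1.2404 / 7 = 0.1772.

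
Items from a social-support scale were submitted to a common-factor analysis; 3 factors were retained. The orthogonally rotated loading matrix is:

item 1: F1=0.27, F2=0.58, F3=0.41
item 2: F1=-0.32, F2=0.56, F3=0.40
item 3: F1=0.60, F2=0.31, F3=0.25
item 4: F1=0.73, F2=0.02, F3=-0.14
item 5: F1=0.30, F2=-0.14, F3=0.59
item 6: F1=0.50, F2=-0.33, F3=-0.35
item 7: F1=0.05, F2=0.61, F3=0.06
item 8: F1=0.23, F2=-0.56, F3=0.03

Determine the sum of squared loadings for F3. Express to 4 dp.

SS loadings for F3 = 0.41² + 0.40² + 0.25² + (-0.14)² + 0.59² + (-0.35)² + 0.06² + 0.03² = 0.1681 + 0.1600 + 0.0625 + 0.0196 + 0.3481 + 0.1225 + 0.0036 + 0.0009 = 0.8853

0.8853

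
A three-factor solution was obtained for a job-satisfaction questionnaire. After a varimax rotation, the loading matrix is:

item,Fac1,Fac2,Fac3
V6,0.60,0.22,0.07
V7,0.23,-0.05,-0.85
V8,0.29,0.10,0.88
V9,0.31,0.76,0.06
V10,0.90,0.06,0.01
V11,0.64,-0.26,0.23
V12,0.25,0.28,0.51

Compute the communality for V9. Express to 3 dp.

h² = 0.31² + 0.76² + 0.06² = 0.0961 + 0.5776 + 0.0036 = 0.6773

0.677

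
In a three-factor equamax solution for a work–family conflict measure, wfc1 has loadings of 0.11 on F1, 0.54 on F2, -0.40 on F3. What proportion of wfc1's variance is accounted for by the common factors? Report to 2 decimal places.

h² = 0.11² + 0.54² + (-0.40)² = 0.0121 + 0.2916 + 0.1600 = 0.4637

0.46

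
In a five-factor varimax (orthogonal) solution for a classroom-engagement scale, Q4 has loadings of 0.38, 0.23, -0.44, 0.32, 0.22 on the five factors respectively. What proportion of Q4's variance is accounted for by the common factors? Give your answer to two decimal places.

0.54

h² = 0.38² + 0.23² + (-0.44)² + 0.32² + 0.22² = 0.1444 + 0.0529 + 0.1936 + 0.1024 + 0.0484 = 0.5417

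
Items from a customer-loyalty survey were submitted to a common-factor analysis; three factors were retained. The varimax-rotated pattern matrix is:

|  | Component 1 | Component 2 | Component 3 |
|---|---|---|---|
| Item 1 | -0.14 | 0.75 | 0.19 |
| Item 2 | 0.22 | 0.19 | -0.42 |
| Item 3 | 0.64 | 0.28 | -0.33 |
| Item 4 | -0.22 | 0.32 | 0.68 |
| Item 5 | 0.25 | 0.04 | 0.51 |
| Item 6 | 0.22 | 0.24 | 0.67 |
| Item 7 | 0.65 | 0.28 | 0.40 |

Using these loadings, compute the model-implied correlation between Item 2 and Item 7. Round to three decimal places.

0.028

r̂ = Σ λ_i·λ_j across factors = (0.22)(0.65) + (0.19)(0.28) + (-0.42)(0.40)
  = +0.1430 +0.0532 -0.1680 = 0.0282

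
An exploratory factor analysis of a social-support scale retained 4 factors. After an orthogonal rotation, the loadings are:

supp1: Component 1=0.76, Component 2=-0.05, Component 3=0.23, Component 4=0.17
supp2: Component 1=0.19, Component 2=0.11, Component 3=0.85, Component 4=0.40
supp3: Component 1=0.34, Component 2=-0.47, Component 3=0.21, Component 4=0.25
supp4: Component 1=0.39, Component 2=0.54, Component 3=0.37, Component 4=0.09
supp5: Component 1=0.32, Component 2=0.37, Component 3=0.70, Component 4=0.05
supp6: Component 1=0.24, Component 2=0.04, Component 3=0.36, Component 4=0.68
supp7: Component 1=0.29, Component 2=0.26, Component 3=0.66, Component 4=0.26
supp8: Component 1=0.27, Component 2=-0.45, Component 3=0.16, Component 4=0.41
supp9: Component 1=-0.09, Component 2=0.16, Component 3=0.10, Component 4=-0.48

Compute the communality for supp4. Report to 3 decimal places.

h² = 0.39² + 0.54² + 0.37² + 0.09² = 0.1521 + 0.2916 + 0.1369 + 0.0081 = 0.5887

0.589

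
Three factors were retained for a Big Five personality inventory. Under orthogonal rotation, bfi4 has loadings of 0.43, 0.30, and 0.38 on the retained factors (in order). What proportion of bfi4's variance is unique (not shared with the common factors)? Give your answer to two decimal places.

h² = 0.43² + 0.30² + 0.38² = 0.1849 + 0.0900 + 0.1444 = 0.4193
Uniqueness u² = 1 − h² = 1 − 0.4193 = 0.5807

0.58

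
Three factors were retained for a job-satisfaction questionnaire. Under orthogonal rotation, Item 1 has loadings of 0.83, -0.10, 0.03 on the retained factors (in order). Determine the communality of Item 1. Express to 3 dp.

h² = 0.83² + (-0.10)² + 0.03² = 0.6889 + 0.0100 + 0.0009 = 0.6998

0.700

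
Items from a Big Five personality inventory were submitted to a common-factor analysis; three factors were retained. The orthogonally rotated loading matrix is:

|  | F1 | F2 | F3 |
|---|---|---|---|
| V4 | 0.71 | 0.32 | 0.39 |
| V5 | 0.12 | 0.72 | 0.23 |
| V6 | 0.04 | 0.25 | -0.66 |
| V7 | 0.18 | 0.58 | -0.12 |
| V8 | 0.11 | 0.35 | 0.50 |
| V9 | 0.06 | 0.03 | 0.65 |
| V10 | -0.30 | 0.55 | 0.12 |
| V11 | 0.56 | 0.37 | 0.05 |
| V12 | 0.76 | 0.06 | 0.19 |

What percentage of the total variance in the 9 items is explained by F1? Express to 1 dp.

SS loadings for F1 = 0.71² + 0.12² + 0.04² + 0.18² + 0.11² + 0.06² + (-0.30)² + 0.56² + 0.76² = 1.5494
With 9 standardized items, total variance = 9. Proportion = 1.5494/9 = 0.1722 → 17.22%.

17.2%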